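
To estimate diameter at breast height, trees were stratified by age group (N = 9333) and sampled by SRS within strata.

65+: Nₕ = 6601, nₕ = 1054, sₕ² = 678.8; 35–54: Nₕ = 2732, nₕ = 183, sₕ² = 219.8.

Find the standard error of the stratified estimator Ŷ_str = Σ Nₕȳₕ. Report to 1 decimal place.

5652.0

Var(Ŷ_str) = Σₕ Nₕ²(1 − fₕ)sₕ²/nₕ.
65+: 6601²·(1 − 1054/6601)·678.8/1054 = 2.3581375 × 10^7.
35–54: 2732²·(1 − 183/2732)·219.8/183 = 8.3642524 × 10^6.
Sum = 3.1945627 × 10^7.
SE = √(3.1945627 × 10^7) = 5652.0.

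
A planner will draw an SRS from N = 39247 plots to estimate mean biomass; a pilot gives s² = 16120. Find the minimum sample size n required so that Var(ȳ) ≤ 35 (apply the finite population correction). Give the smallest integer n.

Without fpc, n₀ = s²/D = 16120/35 = 460.5714.
With fpc, (1 − n/N)·s²/n ≤ D requires n ≥ n₀/(1 + n₀/N) = 460.5714/(1 + 460.5714/39247) = 455.2292.
Rounding up, n = 456.

456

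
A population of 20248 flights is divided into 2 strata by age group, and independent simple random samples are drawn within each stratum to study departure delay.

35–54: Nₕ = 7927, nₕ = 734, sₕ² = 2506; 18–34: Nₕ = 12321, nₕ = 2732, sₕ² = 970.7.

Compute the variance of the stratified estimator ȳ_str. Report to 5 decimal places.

Var(ȳ_str) = Σₕ Wₕ²(1 − fₕ)sₕ²/nₕ with Wₕ = Nₕ/N, N = 20248.
35–54: Wₕ = 0.39149546; term = 0.39149546²·(1 − 0.09259493)·2506/734 = 0.47483165.
18–34: Wₕ = 0.60850454; term = 0.60850454²·(1 − 0.22173525)·970.7/2732 = 0.10239043.
Sum = 0.57722208.

0.57722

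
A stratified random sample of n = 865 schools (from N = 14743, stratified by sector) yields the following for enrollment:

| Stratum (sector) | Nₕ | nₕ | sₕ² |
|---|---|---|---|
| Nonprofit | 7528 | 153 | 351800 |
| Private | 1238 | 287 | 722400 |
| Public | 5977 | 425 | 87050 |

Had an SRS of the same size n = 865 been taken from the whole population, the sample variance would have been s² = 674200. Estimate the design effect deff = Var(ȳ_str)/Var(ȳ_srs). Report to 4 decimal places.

0.8617

Var(ȳ_str) = Σ Wₕ²(1−fₕ)sₕ²/nₕ with Wₕ = Nₕ/14743:
  Nonprofit: (7528/14743)²·(1−153/7528)·351800/153 = 587.31935
  Private: (1238/14743)²·(1−287/1238)·722400/287 = 13.634062
  Public: (5977/14743)²·(1−425/5977)·87050/425 = 31.270932
  → Var(ȳ_str) = 632.22434.
Var(ȳ_srs) = (1 − 865/14743)·674200/865 = 733.69179.
deff = 632.22434 / 733.69179 = 0.8617.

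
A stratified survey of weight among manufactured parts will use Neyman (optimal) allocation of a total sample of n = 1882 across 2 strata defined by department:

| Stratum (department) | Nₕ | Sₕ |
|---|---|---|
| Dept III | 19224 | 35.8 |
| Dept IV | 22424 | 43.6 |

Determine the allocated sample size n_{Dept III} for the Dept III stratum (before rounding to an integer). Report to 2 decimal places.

777.49

Neyman allocation: nₕ = n·NₕSₕ / Σⱼ NⱼSⱼ.
Σ NⱼSⱼ = 19224·35.8 + 22424·43.6 = 1.6659056 × 10^6.
n_{Dept III} = 1882·19224·35.8 / (1.6659056 × 10^6) = 777.49.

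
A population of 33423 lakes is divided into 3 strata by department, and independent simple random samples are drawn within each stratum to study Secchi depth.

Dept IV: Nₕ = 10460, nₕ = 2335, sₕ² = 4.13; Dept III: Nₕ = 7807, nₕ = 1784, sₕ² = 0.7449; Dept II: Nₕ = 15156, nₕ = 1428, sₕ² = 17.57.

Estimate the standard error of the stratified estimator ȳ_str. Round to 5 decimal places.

Var(ȳ_str) = Σₕ Wₕ²(1 − fₕ)sₕ²/nₕ with Wₕ = Nₕ/N, N = 33423.
Dept IV: Wₕ = 0.31295814; term = 0.31295814²·(1 − 0.22323136)·4.13/2335 = 1.3456353 × 10^-4.
Dept III: Wₕ = 0.23358167; term = 0.23358167²·(1 − 0.22851287)·0.7449/1784 = 1.7575566 × 10^-5.
Dept II: Wₕ = 0.45346019; term = 0.45346019²·(1 − 0.09422011)·17.57/1428 = 0.0022916303.
Sum = 0.0024437694.
SE = √(0.0024437694) = 0.04943.

0.04943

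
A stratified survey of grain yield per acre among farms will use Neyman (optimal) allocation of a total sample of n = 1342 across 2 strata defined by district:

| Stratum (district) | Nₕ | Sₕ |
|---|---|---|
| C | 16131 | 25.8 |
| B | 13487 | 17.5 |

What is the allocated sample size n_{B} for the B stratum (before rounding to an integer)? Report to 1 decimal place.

Neyman allocation: nₕ = n·NₕSₕ / Σⱼ NⱼSⱼ.
Σ NⱼSⱼ = 16131·25.8 + 13487·17.5 = 652202.3.
n_{B} = 1342·13487·17.5 / 652202.3 = 485.7.

485.7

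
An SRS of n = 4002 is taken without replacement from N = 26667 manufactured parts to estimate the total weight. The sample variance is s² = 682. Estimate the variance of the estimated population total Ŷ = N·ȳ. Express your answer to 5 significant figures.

1.0300 × 10^8

Var(Ŷ) = N²·Var(ȳ) = N²·(1 − n/N)·s²/n.
f = 4002/26667 = 0.15007312; Var(ȳ) = 0.84992688·682/4002 = 0.14484011.
Var(Ŷ) = 26667² · 0.14484011 = 1.0299999 × 10^8.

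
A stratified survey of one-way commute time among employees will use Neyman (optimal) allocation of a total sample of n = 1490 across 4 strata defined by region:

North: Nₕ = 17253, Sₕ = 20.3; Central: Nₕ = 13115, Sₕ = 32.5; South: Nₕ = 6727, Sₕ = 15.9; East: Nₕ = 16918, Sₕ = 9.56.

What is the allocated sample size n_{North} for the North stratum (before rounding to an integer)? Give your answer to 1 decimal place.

Neyman allocation: nₕ = n·NₕSₕ / Σⱼ NⱼSⱼ.
Σ NⱼSⱼ = 17253·20.3 + 13115·32.5 + 6727·15.9 + 16918·9.56 = 1.0451688 × 10^6.
n_{North} = 1490·17253·20.3 / (1.0451688 × 10^6) = 499.3.

499.3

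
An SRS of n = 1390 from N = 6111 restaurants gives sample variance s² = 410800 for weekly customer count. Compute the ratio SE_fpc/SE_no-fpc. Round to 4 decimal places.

0.8789

f = n/N = 1390/6111 = 0.22745868.
SE_no-fpc = √(s²/n) = 17.191264; SE_fpc = √((1−f)s²/n) = 15.110147.
Ratio = √(1−f) = 0.87894330.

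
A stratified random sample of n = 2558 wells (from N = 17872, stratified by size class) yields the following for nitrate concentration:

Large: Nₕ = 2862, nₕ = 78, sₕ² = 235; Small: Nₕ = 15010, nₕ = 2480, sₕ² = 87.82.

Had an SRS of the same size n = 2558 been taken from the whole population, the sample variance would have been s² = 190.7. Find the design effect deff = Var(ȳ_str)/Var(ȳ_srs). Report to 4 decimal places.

1.5029

Var(ȳ_str) = Σ Wₕ²(1−fₕ)sₕ²/nₕ with Wₕ = Nₕ/17872:
  Large: (2862/17872)²·(1−78/2862)·235/78 = 0.075156372
  Small: (15010/17872)²·(1−2480/15010)·87.82/2480 = 0.020851015
  → Var(ȳ_str) = 0.096007387.
Var(ȳ_srs) = (1 − 2558/17872)·190.7/2558 = 0.063880108.
deff = 0.096007387 / 0.063880108 = 1.5029.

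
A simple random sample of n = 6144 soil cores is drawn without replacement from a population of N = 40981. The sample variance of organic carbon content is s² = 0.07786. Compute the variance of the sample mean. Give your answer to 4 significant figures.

Under SRS without replacement, Var(ȳ) = (1 − f)·s²/n with f = n/N = 6144/40981 = 0.14992314.
Var(ȳ) = (1 − 0.14992314)·0.07786/6144 = 0.85007686·1.2672526 × 10^-5 = 1.0772621 × 10^-5.

1.077 × 10^-5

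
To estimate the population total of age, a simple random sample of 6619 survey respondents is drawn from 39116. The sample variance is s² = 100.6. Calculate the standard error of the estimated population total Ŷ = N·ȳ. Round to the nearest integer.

Var(Ŷ) = N²·Var(ȳ) = N²·(1 − n/N)·s²/n.
f = 6619/39116 = 0.16921464; Var(ȳ) = 0.83078536·100.6/6619 = 0.012626833.
Var(Ŷ) = 39116² · 0.012626833 = 1.931983 × 10^7.
SE(Ŷ) = √(1.931983 × 10^7) = 4395.

4395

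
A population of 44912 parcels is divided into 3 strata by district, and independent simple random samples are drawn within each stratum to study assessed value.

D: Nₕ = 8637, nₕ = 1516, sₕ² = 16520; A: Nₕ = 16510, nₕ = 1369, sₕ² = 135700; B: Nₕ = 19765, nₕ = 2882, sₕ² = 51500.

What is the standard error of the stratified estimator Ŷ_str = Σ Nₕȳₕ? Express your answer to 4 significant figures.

177200

Var(Ŷ_str) = Σₕ Nₕ²(1 − fₕ)sₕ²/nₕ.
D: 8637²·(1 − 1516/8637)·16520/1516 = 6.7021593 × 10^8.
A: 16510²·(1 − 1369/16510)·135700/1369 = 2.4778672 × 10^10.
B: 19765²·(1 − 2882/19765)·51500/2882 = 5.9629297 × 10^9.
Sum = 3.1411818 × 10^10.
SE = √(3.1411818 × 10^10) = 177200.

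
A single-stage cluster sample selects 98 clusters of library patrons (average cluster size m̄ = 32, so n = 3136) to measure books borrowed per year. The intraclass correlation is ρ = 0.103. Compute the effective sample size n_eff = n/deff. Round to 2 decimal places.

deff = 1 + (32 − 1)·0.103 = 1 + 3.193 = 4.193.
n_eff = 3136 / 4.193 = 747.91.

747.91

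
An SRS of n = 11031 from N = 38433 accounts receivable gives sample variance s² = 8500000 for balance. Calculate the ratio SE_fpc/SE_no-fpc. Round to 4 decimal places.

0.8444

f = n/N = 11031/38433 = 0.28701897.
SE_no-fpc = √(s²/n) = 27.758885; SE_fpc = √((1−f)s²/n) = 23.439104.
Ratio = √(1−f) = 0.84438204.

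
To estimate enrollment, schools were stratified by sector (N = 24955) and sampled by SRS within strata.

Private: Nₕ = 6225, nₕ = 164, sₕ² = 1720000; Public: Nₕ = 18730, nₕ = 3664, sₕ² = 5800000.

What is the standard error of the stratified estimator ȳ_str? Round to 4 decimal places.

Var(ȳ_str) = Σₕ Wₕ²(1 − fₕ)sₕ²/nₕ with Wₕ = Nₕ/N, N = 24955.
Private: Wₕ = 0.24944901; term = 0.24944901²·(1 − 0.02634538)·1720000/164 = 635.4086.
Public: Wₕ = 0.75055099; term = 0.75055099²·(1 − 0.19562200)·5800000/3664 = 717.28727.
Sum = 1352.6959.
SE = √(1352.6959) = 36.7790.

36.7790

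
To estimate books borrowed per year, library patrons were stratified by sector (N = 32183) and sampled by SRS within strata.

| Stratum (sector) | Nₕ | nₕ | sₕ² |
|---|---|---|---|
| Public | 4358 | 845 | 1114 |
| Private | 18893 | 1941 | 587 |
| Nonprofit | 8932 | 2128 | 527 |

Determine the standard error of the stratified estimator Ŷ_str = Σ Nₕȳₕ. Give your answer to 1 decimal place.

11493.1

Var(Ŷ_str) = Σₕ Nₕ²(1 − fₕ)sₕ²/nₕ.
Public: 4358²·(1 − 845/4358)·1114/845 = 2.0183378 × 10^7.
Private: 18893²·(1 − 1941/18893)·587/1941 = 9.6857763 × 10^7.
Nonprofit: 8932²·(1 − 2128/8932)·527/2128 = 1.5050538 × 10^7.
Sum = 1.3209168 × 10^8.
SE = √(1.3209168 × 10^8) = 11493.1.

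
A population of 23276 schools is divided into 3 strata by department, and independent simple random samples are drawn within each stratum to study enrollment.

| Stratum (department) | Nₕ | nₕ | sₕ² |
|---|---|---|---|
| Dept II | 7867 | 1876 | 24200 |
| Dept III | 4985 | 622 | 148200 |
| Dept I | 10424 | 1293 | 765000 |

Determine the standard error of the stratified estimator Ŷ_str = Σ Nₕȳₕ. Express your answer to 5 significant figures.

Var(Ŷ_str) = Σₕ Nₕ²(1 − fₕ)sₕ²/nₕ.
Dept II: 7867²·(1 − 1876/7867)·24200/1876 = 6.0798239 × 10^8.
Dept III: 4985²·(1 − 622/4985)·148200/622 = 5.1821287 × 10^9.
Dept I: 10424²·(1 − 1293/10424)·765000/1293 = 5.6313907 × 10^10.
Sum = 6.2104018 × 10^10.
SE = √(6.2104018 × 10^10) = 249210.

249210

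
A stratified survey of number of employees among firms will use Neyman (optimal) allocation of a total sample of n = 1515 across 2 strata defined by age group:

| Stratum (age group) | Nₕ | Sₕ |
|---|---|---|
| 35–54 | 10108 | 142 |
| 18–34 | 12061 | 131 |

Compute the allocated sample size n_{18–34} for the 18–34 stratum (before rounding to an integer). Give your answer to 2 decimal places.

793.84

Neyman allocation: nₕ = n·NₕSₕ / Σⱼ NⱼSⱼ.
Σ NⱼSⱼ = 10108·142 + 12061·131 = 3.015327 × 10^6.
n_{18–34} = 1515·12061·131 / (3.015327 × 10^6) = 793.84.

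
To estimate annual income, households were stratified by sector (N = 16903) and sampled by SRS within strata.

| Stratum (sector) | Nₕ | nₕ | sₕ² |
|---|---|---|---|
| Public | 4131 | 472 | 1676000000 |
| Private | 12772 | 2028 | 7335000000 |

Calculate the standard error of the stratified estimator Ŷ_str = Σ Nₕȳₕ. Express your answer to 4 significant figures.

2.345 × 10^7

Var(Ŷ_str) = Σₕ Nₕ²(1 − fₕ)sₕ²/nₕ.
Public: 4131²·(1 − 472/4131)·1676000000/472 = 5.3672228 × 10^13.
Private: 12772²·(1 − 2028/12772)·7335000000/2028 = 4.9631463 × 10^14.
Sum = 5.4998686 × 10^14.
SE = √(5.4998686 × 10^14) = 2.345 × 10^7.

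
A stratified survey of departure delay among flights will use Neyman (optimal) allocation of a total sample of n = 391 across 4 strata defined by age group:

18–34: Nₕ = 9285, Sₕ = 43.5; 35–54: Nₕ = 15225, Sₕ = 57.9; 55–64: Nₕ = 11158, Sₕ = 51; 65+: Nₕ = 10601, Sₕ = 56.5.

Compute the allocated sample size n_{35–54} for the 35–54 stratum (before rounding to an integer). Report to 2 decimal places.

140.49

Neyman allocation: nₕ = n·NₕSₕ / Σⱼ NⱼSⱼ.
Σ NⱼSⱼ = 9285·43.5 + 15225·57.9 + 11158·51 + 10601·56.5 = 2.4534395 × 10^6.
n_{35–54} = 391·15225·57.9 / (2.4534395 × 10^6) = 140.49.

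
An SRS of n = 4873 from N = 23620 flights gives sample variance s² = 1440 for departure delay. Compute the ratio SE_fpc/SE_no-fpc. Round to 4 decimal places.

0.8909

f = n/N = 4873/23620 = 0.20630821.
SE_no-fpc = √(s²/n) = 0.5436045; SE_fpc = √((1−f)s²/n) = 0.48429388.
Ratio = √(1−f) = 0.89089381.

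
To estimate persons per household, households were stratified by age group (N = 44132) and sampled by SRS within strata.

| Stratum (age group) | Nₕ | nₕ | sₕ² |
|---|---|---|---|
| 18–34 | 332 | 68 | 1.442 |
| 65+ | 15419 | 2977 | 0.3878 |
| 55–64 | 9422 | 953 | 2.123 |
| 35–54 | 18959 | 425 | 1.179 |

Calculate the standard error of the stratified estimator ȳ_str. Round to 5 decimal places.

Var(ȳ_str) = Σₕ Wₕ²(1 − fₕ)sₕ²/nₕ with Wₕ = Nₕ/N, N = 44132.
18–34: Wₕ = 0.00752289; term = 0.00752289²·(1 − 0.20481928)·1.442/68 = 9.5431366 × 10^-7.
65+: Wₕ = 0.34938367; term = 0.34938367²·(1 − 0.19307348)·0.3878/2977 = 1.2831226 × 10^-5.
55–64: Wₕ = 0.21349588; term = 0.21349588²·(1 − 0.10114625)·2.123/953 = 9.1269381 × 10^-5.
35–54: Wₕ = 0.42959757; term = 0.42959757²·(1 − 0.02241679)·1.179/425 = 5.0049788 × 10^-4.
Sum = 6.055528 × 10^-4.
SE = √(6.055528 × 10^-4) = 0.02461.

0.02461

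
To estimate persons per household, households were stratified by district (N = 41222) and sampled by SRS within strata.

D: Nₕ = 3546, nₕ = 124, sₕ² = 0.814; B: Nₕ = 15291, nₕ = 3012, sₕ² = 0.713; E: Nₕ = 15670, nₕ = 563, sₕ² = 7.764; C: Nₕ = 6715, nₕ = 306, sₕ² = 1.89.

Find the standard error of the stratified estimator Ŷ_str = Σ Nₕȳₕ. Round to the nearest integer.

Var(Ŷ_str) = Σₕ Nₕ²(1 − fₕ)sₕ²/nₕ.
D: 3546²·(1 − 124/3546)·0.814/124 = 79656.543.
B: 15291²·(1 − 3012/15291)·0.713/3012 = 44446.079.
E: 15670²·(1 − 563/15670)·7.764/563 = 3.2645578 × 10^6.
C: 6715²·(1 − 306/6715)·1.89/306 = 265813.27.
Sum = 3.6544737 × 10^6.
SE = √(3.6544737 × 10^6) = 1912.

1912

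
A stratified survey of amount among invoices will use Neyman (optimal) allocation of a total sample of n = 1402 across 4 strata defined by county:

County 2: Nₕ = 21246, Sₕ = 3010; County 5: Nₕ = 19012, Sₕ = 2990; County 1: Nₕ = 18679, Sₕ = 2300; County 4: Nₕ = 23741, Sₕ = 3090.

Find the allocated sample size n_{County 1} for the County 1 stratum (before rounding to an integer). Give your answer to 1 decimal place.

254.0

Neyman allocation: nₕ = n·NₕSₕ / Σⱼ NⱼSⱼ.
Σ NⱼSⱼ = 21246·3010 + 19012·2990 + 18679·2300 + 23741·3090 = 2.3711773 × 10^8.
n_{County 1} = 1402·18679·2300 / (2.3711773 × 10^8) = 254.0.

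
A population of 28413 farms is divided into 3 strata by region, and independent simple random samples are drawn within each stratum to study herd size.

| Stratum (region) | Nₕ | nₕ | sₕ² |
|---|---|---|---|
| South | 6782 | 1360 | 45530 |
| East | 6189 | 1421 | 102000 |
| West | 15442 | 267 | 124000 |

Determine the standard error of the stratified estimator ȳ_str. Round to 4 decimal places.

11.7879

Var(ȳ_str) = Σₕ Wₕ²(1 − fₕ)sₕ²/nₕ with Wₕ = Nₕ/N, N = 28413.
South: Wₕ = 0.23869356; term = 0.23869356²·(1 − 0.20053082)·45530/1360 = 1.5249017.
East: Wₕ = 0.21782283; term = 0.21782283²·(1 − 0.22960090)·102000/1421 = 2.6237874.
West: Wₕ = 0.54348362; term = 0.54348362²·(1 − 0.01729051)·124000/267 = 134.80577.
Sum = 138.95446.
SE = √(138.95446) = 11.7879.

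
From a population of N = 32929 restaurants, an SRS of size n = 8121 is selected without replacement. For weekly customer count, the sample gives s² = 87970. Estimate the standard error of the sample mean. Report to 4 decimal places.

Under SRS without replacement, Var(ȳ) = (1 − f)·s²/n with f = n/N = 8121/32929 = 0.24662152.
Var(ȳ) = (1 − 0.24662152)·87970/8121 = 0.75337848·10.83241 = 8.1609044.
SE(ȳ) = √(8.1609044) = 2.8567.

2.8567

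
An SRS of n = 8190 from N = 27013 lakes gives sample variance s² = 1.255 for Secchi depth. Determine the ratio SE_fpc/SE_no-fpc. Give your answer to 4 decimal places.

0.8348

f = n/N = 8190/27013 = 0.30318735.
SE_no-fpc = √(s²/n) = 0.012378839; SE_fpc = √((1−f)s²/n) = 0.010333273.
Ratio = √(1−f) = 0.83475304.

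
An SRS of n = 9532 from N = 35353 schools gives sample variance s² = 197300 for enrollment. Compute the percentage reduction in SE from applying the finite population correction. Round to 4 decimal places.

14.5379

f = n/N = 9532/35353 = 0.26962351.
SE_no-fpc = √(s²/n) = 4.5495823; SE_fpc = √((1−f)s²/n) = 3.8881671.
Ratio = √(1−f) = 0.85462067. Reduction = 100·(1 − 0.85462067) = 14.5379%.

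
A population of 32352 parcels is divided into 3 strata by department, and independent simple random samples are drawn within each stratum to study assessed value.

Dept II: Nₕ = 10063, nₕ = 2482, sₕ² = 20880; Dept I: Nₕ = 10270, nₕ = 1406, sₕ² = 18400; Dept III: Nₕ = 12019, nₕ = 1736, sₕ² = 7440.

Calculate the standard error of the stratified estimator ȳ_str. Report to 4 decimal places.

Var(ȳ_str) = Σₕ Wₕ²(1 − fₕ)sₕ²/nₕ with Wₕ = Nₕ/N, N = 32352.
Dept II: Wₕ = 0.31104723; term = 0.31104723²·(1 − 0.24664613)·20880/2482 = 0.61316932.
Dept I: Wₕ = 0.31744560; term = 0.31744560²·(1 − 0.13690360)·18400/1406 = 1.138231.
Dept III: Wₕ = 0.37150717; term = 0.37150717²·(1 − 0.14443797)·7440/1736 = 0.50606828.
Sum = 2.2574686.
SE = √(2.2574686) = 1.5025.

1.5025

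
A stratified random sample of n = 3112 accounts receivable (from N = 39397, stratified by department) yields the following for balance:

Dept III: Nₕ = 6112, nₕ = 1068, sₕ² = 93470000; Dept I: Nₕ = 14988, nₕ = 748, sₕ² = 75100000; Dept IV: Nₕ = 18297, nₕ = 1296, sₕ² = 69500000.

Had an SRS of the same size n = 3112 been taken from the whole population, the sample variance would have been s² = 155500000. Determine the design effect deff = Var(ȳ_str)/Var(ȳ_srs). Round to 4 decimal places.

Var(ȳ_str) = Σ Wₕ²(1−fₕ)sₕ²/nₕ with Wₕ = Nₕ/39397:
  Dept III: (6112/39397)²·(1−1068/6112)·93470000/1068 = 1738.3335
  Dept I: (14988/39397)²·(1−748/14988)·75100000/748 = 13805.931
  Dept IV: (18297/39397)²·(1−1296/18297)·69500000/1296 = 10747.51
  → Var(ȳ_str) = 26291.775.
Var(ȳ_srs) = (1 − 3112/39397)·155500000/3112 = 46020.865.
deff = 26291.775 / 46020.865 = 0.5713.

0.5713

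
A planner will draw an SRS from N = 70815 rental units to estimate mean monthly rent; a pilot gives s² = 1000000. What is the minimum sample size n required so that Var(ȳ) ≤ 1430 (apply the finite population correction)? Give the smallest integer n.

Without fpc, n₀ = s²/D = 1000000/1430 = 699.3007.
With fpc, (1 − n/N)·s²/n ≤ D requires n ≥ n₀/(1 + n₀/N) = 699.3007/(1 + 699.3007/70815) = 692.4626.
Rounding up, n = 693.

693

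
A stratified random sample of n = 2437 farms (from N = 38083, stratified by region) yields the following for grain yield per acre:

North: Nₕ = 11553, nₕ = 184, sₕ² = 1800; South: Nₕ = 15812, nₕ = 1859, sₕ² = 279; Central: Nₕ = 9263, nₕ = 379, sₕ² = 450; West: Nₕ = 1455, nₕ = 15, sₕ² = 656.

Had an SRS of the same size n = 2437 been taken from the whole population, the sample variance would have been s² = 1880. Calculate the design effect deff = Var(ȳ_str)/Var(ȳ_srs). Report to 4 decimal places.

Var(ȳ_str) = Σ Wₕ²(1−fₕ)sₕ²/nₕ with Wₕ = Nₕ/38083:
  North: (11553/38083)²·(1−184/11553)·1800/184 = 0.88595042
  South: (15812/38083)²·(1−1859/15812)·279/1859 = 0.022830578
  Central: (9263/38083)²·(1−379/9263)·450/379 = 0.067370724
  West: (1455/38083)²·(1−15/1455)·656/15 = 0.063179438
  → Var(ȳ_str) = 1.0393312.
Var(ȳ_srs) = (1 − 2437/38083)·1880/2437 = 0.72207444.
deff = 1.0393312 / 0.72207444 = 1.4394.

1.4394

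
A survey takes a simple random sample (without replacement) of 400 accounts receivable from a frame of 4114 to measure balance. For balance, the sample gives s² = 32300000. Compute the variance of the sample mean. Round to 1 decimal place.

Under SRS without replacement, Var(ȳ) = (1 − f)·s²/n with f = n/N = 400/4114 = 0.09722897.
Var(ȳ) = (1 − 0.09722897)·32300000/400 = 0.90277103·80750 = 72898.76.

72898.8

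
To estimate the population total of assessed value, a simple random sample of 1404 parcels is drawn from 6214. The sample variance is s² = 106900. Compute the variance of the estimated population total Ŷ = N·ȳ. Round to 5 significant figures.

Var(Ŷ) = N²·Var(ȳ) = N²·(1 − n/N)·s²/n.
f = 1404/6214 = 0.22594142; Var(ȳ) = 0.77405858·106900/1404 = 58.936511.
Var(Ŷ) = 6214² · 58.936511 = 2.2757624 × 10^9.

2.2758 × 10^9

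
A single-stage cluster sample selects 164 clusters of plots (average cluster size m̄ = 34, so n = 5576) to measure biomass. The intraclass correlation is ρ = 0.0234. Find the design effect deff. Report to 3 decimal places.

1.772

deff = 1 + (34 − 1)·0.0234 = 1 + 0.7722 = 1.7722.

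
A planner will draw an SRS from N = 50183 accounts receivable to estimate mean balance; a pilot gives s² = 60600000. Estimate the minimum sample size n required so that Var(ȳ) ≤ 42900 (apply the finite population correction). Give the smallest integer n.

Without fpc, n₀ = s²/D = 60600000/42900 = 1412.5874.
With fpc, (1 − n/N)·s²/n ≤ D requires n ≥ n₀/(1 + n₀/N) = 1412.5874/(1 + 1412.5874/50183) = 1373.9135.
Rounding up, n = 1374.

1374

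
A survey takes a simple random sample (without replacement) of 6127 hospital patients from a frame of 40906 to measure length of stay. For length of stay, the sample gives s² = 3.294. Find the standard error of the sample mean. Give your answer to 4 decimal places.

Under SRS without replacement, Var(ȳ) = (1 − f)·s²/n with f = n/N = 6127/40906 = 0.14978243.
Var(ȳ) = (1 − 0.14978243)·3.294/6127 = 0.85021757·5.3762037 × 10^-4 = 4.5709428 × 10^-4.
SE(ȳ) = √(4.5709428 × 10^-4) = 0.0214.

0.0214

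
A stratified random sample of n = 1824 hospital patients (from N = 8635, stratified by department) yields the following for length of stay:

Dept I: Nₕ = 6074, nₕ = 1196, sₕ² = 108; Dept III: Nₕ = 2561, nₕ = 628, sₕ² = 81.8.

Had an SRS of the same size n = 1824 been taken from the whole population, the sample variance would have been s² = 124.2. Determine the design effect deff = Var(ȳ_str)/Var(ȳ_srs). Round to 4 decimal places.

0.8291

Var(ȳ_str) = Σ Wₕ²(1−fₕ)sₕ²/nₕ with Wₕ = Nₕ/8635:
  Dept I: (6074/8635)²·(1−1196/6074)·108/1196 = 0.035882647
  Dept III: (2561/8635)²·(1−628/2561)·81.8/628 = 0.008647895
  → Var(ȳ_str) = 0.044530542.
Var(ȳ_srs) = (1 − 1824/8635)·124.2/1824 = 0.053708782.
deff = 0.044530542 / 0.053708782 = 0.8291.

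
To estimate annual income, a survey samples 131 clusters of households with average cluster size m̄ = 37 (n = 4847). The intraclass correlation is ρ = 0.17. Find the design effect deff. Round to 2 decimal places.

deff = 1 + (37 − 1)·0.17 = 1 + 6.12 = 7.12.

7.12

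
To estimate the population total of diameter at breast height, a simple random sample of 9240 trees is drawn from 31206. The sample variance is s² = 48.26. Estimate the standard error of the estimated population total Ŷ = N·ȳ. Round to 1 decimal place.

Var(Ŷ) = N²·Var(ȳ) = N²·(1 − n/N)·s²/n.
f = 9240/31206 = 0.29609690; Var(ȳ) = 0.70390310·48.26/9240 = 0.0036764463.
Var(Ŷ) = 31206² · 0.0036764463 = 3.5801765 × 10^6.
SE(Ŷ) = √(3.5801765 × 10^6) = 1892.1.

1892.1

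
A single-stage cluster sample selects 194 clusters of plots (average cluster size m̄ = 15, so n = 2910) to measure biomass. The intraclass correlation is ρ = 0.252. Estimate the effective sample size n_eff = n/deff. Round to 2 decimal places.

deff = 1 + (15 − 1)·0.252 = 1 + 3.528 = 4.528.
n_eff = 2910 / 4.528 = 642.67.

642.67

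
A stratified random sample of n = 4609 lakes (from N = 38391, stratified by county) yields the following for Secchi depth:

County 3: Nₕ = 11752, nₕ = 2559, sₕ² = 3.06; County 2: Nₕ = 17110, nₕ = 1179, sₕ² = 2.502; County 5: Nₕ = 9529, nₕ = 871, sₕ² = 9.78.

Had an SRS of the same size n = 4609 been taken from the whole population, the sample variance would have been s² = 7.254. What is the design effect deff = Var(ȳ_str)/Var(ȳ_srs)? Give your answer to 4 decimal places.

0.8005

Var(ȳ_str) = Σ Wₕ²(1−fₕ)sₕ²/nₕ with Wₕ = Nₕ/38391:
  County 3: (11752/38391)²·(1−2559/11752)·3.06/2559 = 8.76519 × 10^-5
  County 2: (17110/38391)²·(1−1179/17110)·2.502/1179 = 3.9247111 × 10^-4
  County 5: (9529/38391)²·(1−871/9529)·9.78/871 = 6.2853108 × 10^-4
  → Var(ȳ_str) = 0.0011086541.
Var(ȳ_srs) = (1 − 4609/38391)·7.254/4609 = 0.0013849267.
deff = 0.0011086541 / 0.0013849267 = 0.8005.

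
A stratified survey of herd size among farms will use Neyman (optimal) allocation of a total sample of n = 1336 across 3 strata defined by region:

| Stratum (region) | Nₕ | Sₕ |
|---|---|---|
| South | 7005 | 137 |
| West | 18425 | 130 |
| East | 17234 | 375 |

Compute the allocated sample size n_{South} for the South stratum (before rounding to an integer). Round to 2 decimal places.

130.59

Neyman allocation: nₕ = n·NₕSₕ / Σⱼ NⱼSⱼ.
Σ NⱼSⱼ = 7005·137 + 18425·130 + 17234·375 = 9.817685 × 10^6.
n_{South} = 1336·7005·137 / (9.817685 × 10^6) = 130.59.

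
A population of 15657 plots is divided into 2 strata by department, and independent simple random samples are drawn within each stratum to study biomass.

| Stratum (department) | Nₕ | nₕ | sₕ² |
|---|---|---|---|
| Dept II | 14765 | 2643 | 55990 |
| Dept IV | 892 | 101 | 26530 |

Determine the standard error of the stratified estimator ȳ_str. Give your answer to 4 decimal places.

4.0278

Var(ȳ_str) = Σₕ Wₕ²(1 − fₕ)sₕ²/nₕ with Wₕ = Nₕ/N, N = 15657.
Dept II: Wₕ = 0.94302868; term = 0.94302868²·(1 − 0.17900440)·55990/2643 = 15.466923.
Dept IV: Wₕ = 0.05697132; term = 0.05697132²·(1 − 0.11322870)·26530/101 = 0.75603188.
Sum = 16.222955.
SE = √(16.222955) = 4.0278.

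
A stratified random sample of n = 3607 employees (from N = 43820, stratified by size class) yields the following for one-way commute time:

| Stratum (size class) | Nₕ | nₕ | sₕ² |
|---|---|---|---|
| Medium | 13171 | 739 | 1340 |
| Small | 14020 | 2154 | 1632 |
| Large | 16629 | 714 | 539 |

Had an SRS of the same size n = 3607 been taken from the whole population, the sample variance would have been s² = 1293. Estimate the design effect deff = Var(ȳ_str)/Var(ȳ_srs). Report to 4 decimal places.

0.9859

Var(ȳ_str) = Σ Wₕ²(1−fₕ)sₕ²/nₕ with Wₕ = Nₕ/43820:
  Medium: (13171/43820)²·(1−739/13171)·1340/739 = 0.15462345
  Small: (14020/43820)²·(1−2154/14020)·1632/2154 = 0.06564204
  Large: (16629/43820)²·(1−714/16629)·539/714 = 0.10404437
  → Var(ȳ_str) = 0.32430986.
Var(ȳ_srs) = (1 − 3607/43820)·1293/3607 = 0.32896257.
deff = 0.32430986 / 0.32896257 = 0.9859.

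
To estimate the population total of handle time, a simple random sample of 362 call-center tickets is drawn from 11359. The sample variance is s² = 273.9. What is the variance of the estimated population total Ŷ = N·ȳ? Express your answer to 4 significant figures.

9.451 × 10^7

Var(Ŷ) = N²·Var(ȳ) = N²·(1 − n/N)·s²/n.
f = 362/11359 = 0.03186900; Var(ȳ) = 0.96813100·273.9/362 = 0.7325168.
Var(Ŷ) = 11359² · 0.7325168 = 9.4514358 × 10^7.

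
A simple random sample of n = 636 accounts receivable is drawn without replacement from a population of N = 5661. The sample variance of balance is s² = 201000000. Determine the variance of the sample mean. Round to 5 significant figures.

Under SRS without replacement, Var(ȳ) = (1 − f)·s²/n with f = n/N = 636/5661 = 0.11234764.
Var(ȳ) = (1 − 0.11234764)·201000000/636 = 0.88765236·316037.74 = 280531.64.

280530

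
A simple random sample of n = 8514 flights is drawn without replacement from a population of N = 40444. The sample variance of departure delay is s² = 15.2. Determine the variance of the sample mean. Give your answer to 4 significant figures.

0.001409

Under SRS without replacement, Var(ȳ) = (1 − f)·s²/n with f = n/N = 8514/40444 = 0.21051330.
Var(ȳ) = (1 − 0.21051330)·15.2/8514 = 0.78948670·0.0017852948 = 0.0014094665.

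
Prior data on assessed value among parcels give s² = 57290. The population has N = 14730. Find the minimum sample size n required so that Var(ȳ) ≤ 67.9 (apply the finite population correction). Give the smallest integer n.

799

Without fpc, n₀ = s²/D = 57290/67.9 = 843.7408.
With fpc, (1 − n/N)·s²/n ≤ D requires n ≥ n₀/(1 + n₀/N) = 843.7408/(1 + 843.7408/14730) = 798.0293.
Rounding up, n = 799.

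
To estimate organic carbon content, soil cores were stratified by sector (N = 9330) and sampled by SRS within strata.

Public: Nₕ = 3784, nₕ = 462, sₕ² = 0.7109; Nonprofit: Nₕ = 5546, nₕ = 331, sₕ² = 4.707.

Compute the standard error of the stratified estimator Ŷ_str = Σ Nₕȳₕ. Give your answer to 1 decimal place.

656.2

Var(Ŷ_str) = Σₕ Nₕ²(1 − fₕ)sₕ²/nₕ.
Public: 3784²·(1 − 462/3784)·0.7109/462 = 19342.709.
Nonprofit: 5546²·(1 − 331/5546)·4.707/331 = 411292.11.
Sum = 430634.82.
SE = √(430634.82) = 656.2.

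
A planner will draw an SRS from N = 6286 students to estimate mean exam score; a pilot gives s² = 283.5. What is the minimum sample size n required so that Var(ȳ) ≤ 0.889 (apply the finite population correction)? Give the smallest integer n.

304

Without fpc, n₀ = s²/D = 283.5/0.889 = 318.8976.
With fpc, (1 − n/N)·s²/n ≤ D requires n ≥ n₀/(1 + n₀/N) = 318.8976/(1 + 318.8976/6286) = 303.5006.
Rounding up, n = 304.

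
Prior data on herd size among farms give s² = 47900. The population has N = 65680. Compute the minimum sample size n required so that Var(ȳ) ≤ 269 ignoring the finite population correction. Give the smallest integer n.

179

Without fpc, n₀ = s²/D = 47900/269 = 178.0669.
Rounding up, n = 179.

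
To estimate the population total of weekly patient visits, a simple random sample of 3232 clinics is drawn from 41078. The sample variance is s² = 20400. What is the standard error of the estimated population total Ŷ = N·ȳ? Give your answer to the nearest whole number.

Var(Ŷ) = N²·Var(ȳ) = N²·(1 − n/N)·s²/n.
f = 3232/41078 = 0.07867959; Var(ȳ) = 0.92132041·20400/3232 = 5.815265.
Var(Ŷ) = 41078² · 5.815265 = 9.8126903 × 10^9.
SE(Ŷ) = √(9.8126903 × 10^9) = 99059.

99059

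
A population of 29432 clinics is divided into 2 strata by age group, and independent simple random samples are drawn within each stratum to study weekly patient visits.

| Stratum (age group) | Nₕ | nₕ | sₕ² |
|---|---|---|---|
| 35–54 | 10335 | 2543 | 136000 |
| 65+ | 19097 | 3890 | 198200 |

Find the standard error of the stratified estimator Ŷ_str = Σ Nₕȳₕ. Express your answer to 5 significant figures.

Var(Ŷ_str) = Σₕ Nₕ²(1 − fₕ)sₕ²/nₕ.
35–54: 10335²·(1 − 2543/10335)·136000/2543 = 4.3067729 × 10^9.
65+: 19097²·(1 − 3890/19097)·198200/3890 = 1.4796628 × 10^10.
Sum = 1.9103401 × 10^10.
SE = √(1.9103401 × 10^10) = 138220.

138220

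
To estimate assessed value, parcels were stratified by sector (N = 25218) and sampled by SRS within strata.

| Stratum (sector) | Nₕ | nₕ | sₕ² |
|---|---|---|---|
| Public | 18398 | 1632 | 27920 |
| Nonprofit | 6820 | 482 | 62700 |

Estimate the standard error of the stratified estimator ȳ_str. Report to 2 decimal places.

Var(ȳ_str) = Σₕ Wₕ²(1 − fₕ)sₕ²/nₕ with Wₕ = Nₕ/N, N = 25218.
Public: Wₕ = 0.72955825; term = 0.72955825²·(1 − 0.08870529)·27920/1632 = 8.2980119.
Nonprofit: Wₕ = 0.27044175; term = 0.27044175²·(1 − 0.07067449)·62700/482 = 8.8417011.
Sum = 17.139713.
SE = √(17.139713) = 4.14.

4.14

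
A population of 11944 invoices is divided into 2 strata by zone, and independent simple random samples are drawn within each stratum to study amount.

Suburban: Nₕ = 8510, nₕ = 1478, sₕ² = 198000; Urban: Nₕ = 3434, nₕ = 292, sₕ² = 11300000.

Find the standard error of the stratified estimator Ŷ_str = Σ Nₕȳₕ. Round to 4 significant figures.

652400

Var(Ŷ_str) = Σₕ Nₕ²(1 − fₕ)sₕ²/nₕ.
Suburban: 8510²·(1 − 1478/8510)·198000/1478 = 8.0167655 × 10^9.
Urban: 3434²·(1 − 292/3434)·11300000/292 = 4.1754382 × 10^11.
Sum = 4.2556059 × 10^11.
SE = √(4.2556059 × 10^11) = 652400.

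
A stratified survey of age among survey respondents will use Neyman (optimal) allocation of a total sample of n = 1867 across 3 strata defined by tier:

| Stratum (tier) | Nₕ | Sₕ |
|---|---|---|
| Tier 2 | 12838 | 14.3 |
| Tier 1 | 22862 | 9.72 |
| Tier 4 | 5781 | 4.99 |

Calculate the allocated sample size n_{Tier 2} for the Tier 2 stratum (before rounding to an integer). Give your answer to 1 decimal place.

Neyman allocation: nₕ = n·NₕSₕ / Σⱼ NⱼSⱼ.
Σ NⱼSⱼ = 12838·14.3 + 22862·9.72 + 5781·4.99 = 434649.23.
n_{Tier 2} = 1867·12838·14.3 / 434649.23 = 788.6.

788.6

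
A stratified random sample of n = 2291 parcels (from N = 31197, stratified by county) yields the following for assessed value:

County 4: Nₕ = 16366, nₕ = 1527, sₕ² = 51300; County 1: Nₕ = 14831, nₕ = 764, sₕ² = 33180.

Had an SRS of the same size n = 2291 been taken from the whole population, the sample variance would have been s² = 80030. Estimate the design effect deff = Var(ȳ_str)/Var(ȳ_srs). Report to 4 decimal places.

Var(ȳ_str) = Σ Wₕ²(1−fₕ)sₕ²/nₕ with Wₕ = Nₕ/31197:
  County 4: (16366/31197)²·(1−1527/16366)·51300/1527 = 8.3830073
  County 1: (14831/31197)²·(1−764/14831)·33180/764 = 9.3095627
  → Var(ȳ_str) = 17.69257.
Var(ȳ_srs) = (1 − 2291/31197)·80030/2291 = 32.367033.
deff = 17.69257 / 32.367033 = 0.5466.

0.5466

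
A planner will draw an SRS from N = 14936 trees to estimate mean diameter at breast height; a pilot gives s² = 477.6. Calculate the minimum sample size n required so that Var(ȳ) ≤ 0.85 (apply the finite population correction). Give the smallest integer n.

Without fpc, n₀ = s²/D = 477.6/0.85 = 561.8824.
With fpc, (1 − n/N)·s²/n ≤ D requires n ≥ n₀/(1 + n₀/N) = 561.8824/(1 + 561.8824/14936) = 541.5111.
Rounding up, n = 542.

542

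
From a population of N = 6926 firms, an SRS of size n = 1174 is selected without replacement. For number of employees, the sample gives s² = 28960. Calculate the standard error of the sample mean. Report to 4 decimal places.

Under SRS without replacement, Var(ȳ) = (1 − f)·s²/n with f = n/N = 1174/6926 = 0.16950621.
Var(ȳ) = (1 − 0.16950621)·28960/1174 = 0.83049379·24.667802 = 20.486457.
SE(ȳ) = √(20.486457) = 4.5262.

4.5262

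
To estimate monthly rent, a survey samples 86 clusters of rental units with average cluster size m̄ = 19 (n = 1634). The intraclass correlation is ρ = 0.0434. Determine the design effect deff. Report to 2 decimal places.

1.78

deff = 1 + (19 − 1)·0.0434 = 1 + 0.7812 = 1.7812.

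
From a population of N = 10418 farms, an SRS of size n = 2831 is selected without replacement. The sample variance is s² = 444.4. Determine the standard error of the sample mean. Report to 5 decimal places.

0.33811

Under SRS without replacement, Var(ȳ) = (1 − f)·s²/n with f = n/N = 2831/10418 = 0.27174122.
Var(ȳ) = (1 − 0.27174122)·444.4/2831 = 0.72825878·0.15697633 = 0.11431939.
SE(ȳ) = √(0.11431939) = 0.33811.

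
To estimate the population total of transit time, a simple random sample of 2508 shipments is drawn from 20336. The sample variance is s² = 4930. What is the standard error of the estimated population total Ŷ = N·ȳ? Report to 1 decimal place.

Var(Ŷ) = N²·Var(ȳ) = N²·(1 − n/N)·s²/n.
f = 2508/20336 = 0.12332809; Var(ȳ) = 0.87667191·4930/2508 = 1.7232825.
Var(Ŷ) = 20336² · 1.7232825 = 7.1266847 × 10^8.
SE(Ŷ) = √(7.1266847 × 10^8) = 26695.9.

26695.9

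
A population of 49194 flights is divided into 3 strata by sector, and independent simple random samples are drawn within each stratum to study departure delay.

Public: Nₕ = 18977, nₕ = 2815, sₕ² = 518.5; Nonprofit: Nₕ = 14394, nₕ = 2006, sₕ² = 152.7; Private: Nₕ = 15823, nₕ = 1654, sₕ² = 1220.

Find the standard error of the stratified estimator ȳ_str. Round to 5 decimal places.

0.31191

Var(ȳ_str) = Σₕ Wₕ²(1 − fₕ)sₕ²/nₕ with Wₕ = Nₕ/N, N = 49194.
Public: Wₕ = 0.38575843; term = 0.38575843²·(1 − 0.14833746)·518.5/2815 = 0.023343649.
Nonprofit: Wₕ = 0.29259666; term = 0.29259666²·(1 − 0.13936362)·152.7/2006 = 0.0056087558.
Private: Wₕ = 0.32164492; term = 0.32164492²·(1 − 0.10453138)·1220/1654 = 0.068332621.
Sum = 0.097285026.
SE = √(0.097285026) = 0.31191.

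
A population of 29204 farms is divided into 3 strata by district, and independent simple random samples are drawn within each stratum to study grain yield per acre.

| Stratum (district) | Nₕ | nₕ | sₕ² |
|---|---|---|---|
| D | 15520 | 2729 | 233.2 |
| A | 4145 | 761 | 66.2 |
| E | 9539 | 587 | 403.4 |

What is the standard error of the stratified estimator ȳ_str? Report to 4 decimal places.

Var(ȳ_str) = Σₕ Wₕ²(1 − fₕ)sₕ²/nₕ with Wₕ = Nₕ/N, N = 29204.
D: Wₕ = 0.53143405; term = 0.53143405²·(1 − 0.17583763)·233.2/2729 = 0.019890081.
A: Wₕ = 0.14193261; term = 0.14193261²·(1 − 0.18359469)·66.2/761 = 0.0014306834.
E: Wₕ = 0.32663334; term = 0.32663334²·(1 − 0.06153685)·403.4/587 = 0.068807541.
Sum = 0.090128305.
SE = √(0.090128305) = 0.3002.

0.3002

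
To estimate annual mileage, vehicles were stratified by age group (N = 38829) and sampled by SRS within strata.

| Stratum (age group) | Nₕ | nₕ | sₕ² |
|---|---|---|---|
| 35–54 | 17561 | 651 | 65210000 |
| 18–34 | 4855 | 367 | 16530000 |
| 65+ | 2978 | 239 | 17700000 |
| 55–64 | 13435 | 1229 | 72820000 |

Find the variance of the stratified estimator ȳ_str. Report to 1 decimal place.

Var(ȳ_str) = Σₕ Wₕ²(1 − fₕ)sₕ²/nₕ with Wₕ = Nₕ/N, N = 38829.
35–54: Wₕ = 0.45226506; term = 0.45226506²·(1 − 0.03707078)·65210000/651 = 19729.39.
18–34: Wₕ = 0.12503541; term = 0.12503541²·(1 − 0.07559217)·16530000/367 = 650.93326.
65+: Wₕ = 0.07669525; term = 0.07669525²·(1 − 0.08025520)·17700000/239 = 400.66341.
55–64: Wₕ = 0.34600428; term = 0.34600428²·(1 − 0.09147748)·72820000/1229 = 6444.6215.
Sum = 27225.608.

27225.6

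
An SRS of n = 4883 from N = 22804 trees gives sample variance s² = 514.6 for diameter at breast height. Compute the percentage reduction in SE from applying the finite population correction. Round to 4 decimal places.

11.3506

f = n/N = 4883/22804 = 0.21412910.
SE_no-fpc = √(s²/n) = 0.32463215; SE_fpc = √((1−f)s²/n) = 0.28778432.
Ratio = √(1−f) = 0.88649360. Reduction = 100·(1 − 0.88649360) = 11.3506%.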